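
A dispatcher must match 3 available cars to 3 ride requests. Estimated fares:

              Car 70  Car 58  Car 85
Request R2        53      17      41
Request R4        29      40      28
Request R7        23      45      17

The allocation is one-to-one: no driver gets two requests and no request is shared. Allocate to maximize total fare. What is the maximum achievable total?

Maximum total: $126

This is the linear assignment problem.
Optimal: Car 70→Request R2 ($53), Car 58→Request R7 ($45), Car 85→Request R4 ($28) — total 53+45+28 = $126.
Column-greedy (each request in turn goes to its best remaining driver) gives $110, worse by 16.
Next-best assignment: Car 70→Request R4, Car 58→Request R7, Car 85→Request R2 = $115.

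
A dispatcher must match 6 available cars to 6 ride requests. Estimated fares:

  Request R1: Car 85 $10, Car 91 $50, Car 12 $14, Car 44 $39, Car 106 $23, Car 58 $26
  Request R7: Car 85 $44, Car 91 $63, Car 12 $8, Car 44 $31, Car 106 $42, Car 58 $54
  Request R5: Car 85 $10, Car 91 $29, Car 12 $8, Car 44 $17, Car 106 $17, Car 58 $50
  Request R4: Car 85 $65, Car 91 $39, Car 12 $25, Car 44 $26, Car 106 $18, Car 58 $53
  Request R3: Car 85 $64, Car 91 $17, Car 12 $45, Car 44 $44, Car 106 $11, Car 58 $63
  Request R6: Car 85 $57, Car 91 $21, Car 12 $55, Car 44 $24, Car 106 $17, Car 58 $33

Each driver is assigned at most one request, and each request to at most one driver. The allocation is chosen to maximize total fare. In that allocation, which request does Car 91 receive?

This is the linear assignment problem.
Optimal: Car 85→Request R4 ($65), Car 91→Request R1 ($50), Car 12→Request R6 ($55), Car 44→Request R3 ($44), Car 106→Request R7 ($42), Car 58→Request R5 ($50) — total 65+50+55+44+42+50 = $306.
Column-greedy (each request in turn goes to its best remaining driver) gives $248, worse by 58.
Car 91's own top request is Request R7 ($63), but forcing Car 91→Request R7 and reassigning the rest optimally gives only $302 — worse by 4.

Car 91 receives Request R1.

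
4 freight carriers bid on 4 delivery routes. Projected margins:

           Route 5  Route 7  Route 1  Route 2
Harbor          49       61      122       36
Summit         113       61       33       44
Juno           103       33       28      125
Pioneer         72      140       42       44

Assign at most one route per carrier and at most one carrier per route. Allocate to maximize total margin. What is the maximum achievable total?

Treat this as an assignment problem: match each carrier to one route.
Optimal: Harbor→Route 1 ($122k), Summit→Route 5 ($113k), Juno→Route 2 ($125k), Pioneer→Route 7 ($140k) — total 122+113+125+140 = $500k.

Maximum total: $500k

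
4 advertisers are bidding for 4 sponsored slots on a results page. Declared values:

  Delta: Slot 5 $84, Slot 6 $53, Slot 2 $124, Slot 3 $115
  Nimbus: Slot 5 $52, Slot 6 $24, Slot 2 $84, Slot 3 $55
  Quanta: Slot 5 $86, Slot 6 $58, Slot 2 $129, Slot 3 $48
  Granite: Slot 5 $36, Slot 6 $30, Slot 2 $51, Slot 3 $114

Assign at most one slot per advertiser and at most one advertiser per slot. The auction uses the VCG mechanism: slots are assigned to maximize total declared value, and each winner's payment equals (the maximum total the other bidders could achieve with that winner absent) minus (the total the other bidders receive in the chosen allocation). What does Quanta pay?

Efficient allocation: Delta→Slot 5 ($84), Nimbus→Slot 6 ($24), Quanta→Slot 2 ($129), Granite→Slot 3 ($114); total welfare W = $351.
Quanta receives Slot 2 at value $129, so the others get W − 129 = $222.
Without Quanta: best allocation of the remaining 3 bidders over all 4 slots is Delta→Slot 2 ($124), Nimbus→Slot 5 ($52), Granite→Slot 3 ($114), total $290.
VCG payment = (others' best without Quanta) − (others' welfare with Quanta) = 290 − 222 = $68.

Quanta pays $68.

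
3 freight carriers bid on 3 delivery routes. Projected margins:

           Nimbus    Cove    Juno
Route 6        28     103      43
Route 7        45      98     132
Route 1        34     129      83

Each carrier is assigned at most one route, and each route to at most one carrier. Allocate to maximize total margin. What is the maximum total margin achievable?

Max total: $289k

Optimal: Nimbus→Route 6 ($28k), Cove→Route 1 ($129k), Juno→Route 7 ($132k) — total 28+129+132 = $289k.
Row-greedy (each carrier in turn takes its best remaining route) gives $217k, worse by 72.
Next-best assignment: Nimbus→Route 1, Cove→Route 6, Juno→Route 7 = $269k.
Swapping Juno↔Cove (Juno→Route 1 $83k, Cove→Route 7 $98k) loses 80.
Checked against all permutations: $289k is optimal.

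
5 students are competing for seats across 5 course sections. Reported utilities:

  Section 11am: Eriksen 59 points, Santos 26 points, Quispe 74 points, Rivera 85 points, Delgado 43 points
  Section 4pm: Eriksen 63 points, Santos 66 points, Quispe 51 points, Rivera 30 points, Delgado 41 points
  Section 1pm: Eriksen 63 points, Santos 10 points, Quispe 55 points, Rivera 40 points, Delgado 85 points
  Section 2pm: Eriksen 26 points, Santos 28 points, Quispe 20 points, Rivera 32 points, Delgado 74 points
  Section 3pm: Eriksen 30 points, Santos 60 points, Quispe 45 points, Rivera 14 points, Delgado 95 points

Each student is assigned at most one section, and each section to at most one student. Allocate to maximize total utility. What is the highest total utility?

This is a one-to-one assignment (maximum-weight bipartite matching).
Optimal: Eriksen→Section 4pm (63 points), Santos→Section 3pm (60 points), Quispe→Section 1pm (55 points), Rivera→Section 11am (85 points), Delgado→Section 2pm (74 points) — total 63+60+55+85+74 = 337 points.
Column-greedy (each section in turn goes to its best remaining student) gives 307 points, worse by 30.
Next-best assignment: Eriksen→Section 1pm, Santos→Section 4pm, Quispe→Section 3pm, Rivera→Section 11am, Delgado→Section 2pm = 333 points.

Max total: 337 points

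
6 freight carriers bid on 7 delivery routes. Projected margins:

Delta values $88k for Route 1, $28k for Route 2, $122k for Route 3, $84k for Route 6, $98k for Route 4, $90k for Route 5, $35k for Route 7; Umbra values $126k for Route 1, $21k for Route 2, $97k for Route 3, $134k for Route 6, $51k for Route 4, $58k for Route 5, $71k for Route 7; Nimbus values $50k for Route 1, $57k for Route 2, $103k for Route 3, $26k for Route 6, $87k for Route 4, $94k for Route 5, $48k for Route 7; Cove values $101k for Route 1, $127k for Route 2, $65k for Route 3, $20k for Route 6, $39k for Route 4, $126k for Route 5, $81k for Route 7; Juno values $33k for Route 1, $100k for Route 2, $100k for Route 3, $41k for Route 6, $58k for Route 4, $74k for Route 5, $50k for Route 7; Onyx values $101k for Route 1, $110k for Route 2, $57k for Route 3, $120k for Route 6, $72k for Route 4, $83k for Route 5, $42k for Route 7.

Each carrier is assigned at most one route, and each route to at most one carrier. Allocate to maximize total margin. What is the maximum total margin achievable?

Max total: $681k

Optimal: Delta→Route 3 ($122k), Umbra→Route 1 ($126k), Nimbus→Route 4 ($87k), Cove→Route 5 ($126k), Juno→Route 2 ($100k), Onyx→Route 6 ($120k) — total 122+126+87+126+100+120 = $681k.
Column-greedy (each route in turn goes to its best remaining carrier) gives $656k, worse by 25.
Next-best assignment: Delta→Route 4, Umbra→Route 1, Nimbus→Route 3, Cove→Route 5, Juno→Route 2, Onyx→Route 6 = $673k.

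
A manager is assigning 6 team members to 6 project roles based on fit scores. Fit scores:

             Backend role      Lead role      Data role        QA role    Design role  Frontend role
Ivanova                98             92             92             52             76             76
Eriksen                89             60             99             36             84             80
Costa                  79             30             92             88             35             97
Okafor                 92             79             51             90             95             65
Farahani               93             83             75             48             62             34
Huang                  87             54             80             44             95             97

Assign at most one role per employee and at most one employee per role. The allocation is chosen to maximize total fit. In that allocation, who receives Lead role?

Optimal: Ivanova→Lead role (92 pts), Eriksen→Data role (99 pts), Costa→Frontend role (97 pts), Okafor→QA role (90 pts), Farahani→Backend role (93 pts), Huang→Design role (95 pts) — total 92+99+97+90+93+95 = 566 pts.
Column-greedy (each role in turn goes to its best remaining employee) gives 562 pts, worse by 4.
Next-best assignment: Ivanova→Lead role, Eriksen→Data role, Costa→QA role, Okafor→Design role, Farahani→Backend role, Huang→Frontend role = 564 pts.
Swapping Farahani↔Ivanova (Farahani→Lead role 83 pts, Ivanova→Backend role 98 pts) loses 4.
Ivanova's own top role is Backend role (98 pts), but forcing Ivanova→Backend role and reassigning the rest optimally gives only 562 pts — worse by 4.

Ivanova receives Lead role.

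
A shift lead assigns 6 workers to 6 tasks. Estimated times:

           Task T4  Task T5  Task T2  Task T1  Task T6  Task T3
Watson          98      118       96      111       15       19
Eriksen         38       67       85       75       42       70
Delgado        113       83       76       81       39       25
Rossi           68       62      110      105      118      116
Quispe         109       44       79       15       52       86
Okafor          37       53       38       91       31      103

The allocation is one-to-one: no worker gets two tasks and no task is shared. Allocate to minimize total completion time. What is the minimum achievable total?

Minimum total: 193 min

This is a one-to-one assignment (minimum-cost bipartite matching).
Optimal: Watson→Task T6 (15 min), Eriksen→Task T4 (38 min), Delgado→Task T3 (25 min), Rossi→Task T5 (62 min), Quispe→Task T1 (15 min), Okafor→Task T2 (38 min) — total 15+38+25+62+15+38 = 193 min.
Column-greedy (each task in turn goes to its cheapest remaining worker) gives 363 min, worse by 170.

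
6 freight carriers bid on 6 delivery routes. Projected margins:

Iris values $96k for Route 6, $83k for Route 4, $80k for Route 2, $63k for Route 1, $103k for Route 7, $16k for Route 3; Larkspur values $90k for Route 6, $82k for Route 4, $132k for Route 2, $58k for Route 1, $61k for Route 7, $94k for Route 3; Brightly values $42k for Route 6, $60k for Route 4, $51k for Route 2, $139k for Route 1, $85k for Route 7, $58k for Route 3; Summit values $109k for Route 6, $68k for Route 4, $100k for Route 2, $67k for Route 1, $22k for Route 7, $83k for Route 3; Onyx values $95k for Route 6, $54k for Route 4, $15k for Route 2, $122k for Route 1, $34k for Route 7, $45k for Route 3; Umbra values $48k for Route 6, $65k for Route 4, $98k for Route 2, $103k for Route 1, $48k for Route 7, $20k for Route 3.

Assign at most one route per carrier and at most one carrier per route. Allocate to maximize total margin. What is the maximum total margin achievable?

Treat this as an assignment problem: match each carrier to one route.
Optimal: Iris→Route 7 ($103k), Larkspur→Route 2 ($132k), Brightly→Route 1 ($139k), Summit→Route 3 ($83k), Onyx→Route 6 ($95k), Umbra→Route 4 ($65k) — total 103+132+139+83+95+65 = $617k.
Column-greedy (each route in turn goes to its best remaining carrier) gives $556k, worse by 61.
Every other assignment is strictly worse.

Maximum total: $617k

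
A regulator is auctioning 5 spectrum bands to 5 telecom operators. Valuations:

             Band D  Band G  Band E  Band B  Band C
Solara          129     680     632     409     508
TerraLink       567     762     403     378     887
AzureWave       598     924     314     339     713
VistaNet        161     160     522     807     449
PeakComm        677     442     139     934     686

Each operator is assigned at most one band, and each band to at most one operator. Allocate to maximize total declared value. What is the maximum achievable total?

Optimal: Solara→Band E ($632M), TerraLink→Band C ($887M), AzureWave→Band G ($924M), VistaNet→Band B ($807M), PeakComm→Band D ($677M) — total 632+887+924+807+677 = $3927M.
Max-entry greedy (repeatedly take the single best remaining cell) gives $3538M, worse by 389.
Checked against all permutations: $3927M is optimal.

Maximum total: $3927M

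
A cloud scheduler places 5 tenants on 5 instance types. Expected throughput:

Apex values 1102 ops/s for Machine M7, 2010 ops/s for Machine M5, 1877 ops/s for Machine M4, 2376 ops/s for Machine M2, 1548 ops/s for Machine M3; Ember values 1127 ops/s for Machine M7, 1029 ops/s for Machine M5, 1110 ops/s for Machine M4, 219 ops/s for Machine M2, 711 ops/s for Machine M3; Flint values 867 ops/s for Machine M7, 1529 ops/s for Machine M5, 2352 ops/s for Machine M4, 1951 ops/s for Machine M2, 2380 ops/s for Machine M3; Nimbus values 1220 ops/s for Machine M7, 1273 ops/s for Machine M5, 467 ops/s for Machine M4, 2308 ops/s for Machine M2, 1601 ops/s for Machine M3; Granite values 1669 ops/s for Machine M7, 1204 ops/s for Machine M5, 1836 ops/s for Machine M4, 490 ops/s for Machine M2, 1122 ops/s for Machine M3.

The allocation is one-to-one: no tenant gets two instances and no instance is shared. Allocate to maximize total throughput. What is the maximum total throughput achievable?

Max total: 9661 ops/s

This is the linear assignment problem.
Optimal: Apex→Machine M5 (2010 ops/s), Ember→Machine M7 (1127 ops/s), Flint→Machine M3 (2380 ops/s), Nimbus→Machine M2 (2308 ops/s), Granite→Machine M4 (1836 ops/s) — total 2010+1127+2380+2308+1836 = 9661 ops/s.
Max-entry greedy (repeatedly take the single best remaining cell) gives 8992 ops/s, worse by 669.
Next-best assignment: Apex→Machine M5, Ember→Machine M4, Flint→Machine M3, Nimbus→Machine M2, Granite→Machine M7 = 9477 ops/s.
Every other assignment is strictly worse.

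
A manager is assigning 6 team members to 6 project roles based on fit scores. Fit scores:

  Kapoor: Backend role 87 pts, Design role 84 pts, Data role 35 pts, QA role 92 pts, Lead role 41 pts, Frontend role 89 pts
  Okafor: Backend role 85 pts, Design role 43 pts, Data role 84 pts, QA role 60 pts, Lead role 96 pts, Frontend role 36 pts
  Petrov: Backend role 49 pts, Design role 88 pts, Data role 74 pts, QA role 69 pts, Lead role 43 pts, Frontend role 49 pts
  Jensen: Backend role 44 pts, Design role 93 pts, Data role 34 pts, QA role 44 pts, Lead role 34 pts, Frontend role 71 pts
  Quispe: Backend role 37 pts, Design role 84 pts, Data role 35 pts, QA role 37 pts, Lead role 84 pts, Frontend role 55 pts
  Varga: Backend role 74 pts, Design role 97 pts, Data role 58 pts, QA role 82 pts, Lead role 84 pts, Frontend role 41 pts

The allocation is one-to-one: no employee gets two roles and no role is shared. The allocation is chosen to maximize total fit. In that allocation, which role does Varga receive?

Treat this as an assignment problem: match each employee to one role.
Optimal: Kapoor→Frontend role (89 pts), Okafor→Backend role (85 pts), Petrov→Data role (74 pts), Jensen→Design role (93 pts), Quispe→Lead role (84 pts), Varga→QA role (82 pts) — total 89+85+74+93+84+82 = 507 pts.
Row-greedy (each employee in turn takes its best remaining role) gives 442 pts, worse by 65.
Next-best assignment: Kapoor→QA role, Okafor→Backend role, Petrov→Data role, Jensen→Frontend role, Quispe→Lead role, Varga→Design role = 503 pts.
Every other assignment is strictly worse.
Varga's own top role is Design role (97 pts), but forcing Varga→Design role and reassigning the rest optimally gives only 503 pts — worse by 4.

Varga receives QA role.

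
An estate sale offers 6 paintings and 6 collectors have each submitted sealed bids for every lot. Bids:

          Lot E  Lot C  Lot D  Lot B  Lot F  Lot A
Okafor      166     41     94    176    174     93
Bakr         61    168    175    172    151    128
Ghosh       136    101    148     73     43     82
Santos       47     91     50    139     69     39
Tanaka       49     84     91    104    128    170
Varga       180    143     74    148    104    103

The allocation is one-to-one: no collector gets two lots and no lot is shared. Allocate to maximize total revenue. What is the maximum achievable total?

Maximum total: $979

Treat this as an assignment problem: match each collector to one lot.
Optimal: Okafor→Lot F ($174), Bakr→Lot C ($168), Ghosh→Lot D ($148), Santos→Lot B ($139), Tanaka→Lot A ($170), Varga→Lot E ($180) — total 174+168+148+139+170+180 = $979.
Column-greedy (each lot in turn goes to its best remaining collector) gives $839, worse by 140.
Swapping Okafor↔Bakr (Okafor→Lot C $41, Bakr→Lot F $151) loses 150.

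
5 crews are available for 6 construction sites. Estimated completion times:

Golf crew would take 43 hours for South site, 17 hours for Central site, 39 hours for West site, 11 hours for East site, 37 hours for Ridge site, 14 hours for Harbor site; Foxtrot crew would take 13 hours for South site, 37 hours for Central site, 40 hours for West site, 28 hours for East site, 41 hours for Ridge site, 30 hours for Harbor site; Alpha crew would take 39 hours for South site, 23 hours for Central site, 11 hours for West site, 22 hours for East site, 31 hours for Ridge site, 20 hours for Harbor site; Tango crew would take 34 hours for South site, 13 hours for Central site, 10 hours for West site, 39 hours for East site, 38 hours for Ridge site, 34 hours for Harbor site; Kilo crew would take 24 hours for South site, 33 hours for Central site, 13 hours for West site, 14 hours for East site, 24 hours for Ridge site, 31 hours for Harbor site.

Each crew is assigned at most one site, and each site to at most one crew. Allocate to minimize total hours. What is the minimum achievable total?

Optimal: Golf crew→Harbor site (14 hours), Foxtrot crew→South site (13 hours), Alpha crew→West site (11 hours), Tango crew→Central site (13 hours), Kilo crew→East site (14 hours) — total 14+13+11+13+14 = 65 hours.
Min-entry greedy (repeatedly take the single cheapest remaining cell) gives 78 hours, worse by 13.
No other one-to-one assignment undercuts 65 hours.

Min total: 65 hours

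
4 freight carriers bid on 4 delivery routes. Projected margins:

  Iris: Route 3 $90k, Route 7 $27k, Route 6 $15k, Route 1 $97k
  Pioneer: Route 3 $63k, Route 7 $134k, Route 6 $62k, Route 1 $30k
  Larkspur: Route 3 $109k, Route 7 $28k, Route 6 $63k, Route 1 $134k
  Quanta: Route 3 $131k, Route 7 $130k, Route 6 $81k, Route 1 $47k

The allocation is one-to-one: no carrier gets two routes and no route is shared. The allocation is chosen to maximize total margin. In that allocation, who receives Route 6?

Quanta receives Route 6.

Optimal: Iris→Route 3 ($90k), Pioneer→Route 7 ($134k), Larkspur→Route 1 ($134k), Quanta→Route 6 ($81k) — total 90+134+134+81 = $439k.
Max-entry greedy (repeatedly take the single best remaining cell) gives $414k, worse by 25.
Next-best assignment: Iris→Route 1, Pioneer→Route 7, Larkspur→Route 6, Quanta→Route 3 = $425k.
Swapping Larkspur↔Pioneer (Larkspur→Route 7 $28k, Pioneer→Route 1 $30k) loses 210.
Every other assignment is strictly worse.
Quanta's own top route is Route 3 ($131k), but forcing Quanta→Route 3 and reassigning the rest optimally gives only $425k — worse by 14.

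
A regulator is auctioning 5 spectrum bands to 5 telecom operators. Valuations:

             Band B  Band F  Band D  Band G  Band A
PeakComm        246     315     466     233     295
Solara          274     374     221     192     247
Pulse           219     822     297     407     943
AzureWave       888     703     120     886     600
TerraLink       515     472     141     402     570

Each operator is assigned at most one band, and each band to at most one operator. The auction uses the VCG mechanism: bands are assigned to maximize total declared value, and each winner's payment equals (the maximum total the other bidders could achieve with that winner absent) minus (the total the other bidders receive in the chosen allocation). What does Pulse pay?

Pulse pays $57M.

Efficient allocation: PeakComm→Band D ($466M), Solara→Band F ($374M), Pulse→Band A ($943M), AzureWave→Band G ($886M), TerraLink→Band B ($515M); total welfare W = $3184M.
Pulse receives Band A at value $943M, so the others get W − 943 = $2241M.
Without Pulse: best allocation of the remaining 4 bidders over all 5 bands is PeakComm→Band D ($466M), Solara→Band F ($374M), AzureWave→Band B ($888M), TerraLink→Band A ($570M), total $2298M.
VCG payment = (others' best without Pulse) − (others' welfare with Pulse) = 2298 − 2241 = $57M.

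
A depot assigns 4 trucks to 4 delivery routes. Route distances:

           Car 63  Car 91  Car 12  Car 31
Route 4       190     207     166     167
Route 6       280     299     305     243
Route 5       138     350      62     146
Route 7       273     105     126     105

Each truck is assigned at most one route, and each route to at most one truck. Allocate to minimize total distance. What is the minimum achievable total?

Min total: 600 km

Optimal: Car 63→Route 4 (190 km), Car 91→Route 7 (105 km), Car 12→Route 5 (62 km), Car 31→Route 6 (243 km) — total 190+105+62+243 = 600 km.
Column-greedy (each route in turn goes to its cheapest remaining truck) gives 652 km, worse by 52.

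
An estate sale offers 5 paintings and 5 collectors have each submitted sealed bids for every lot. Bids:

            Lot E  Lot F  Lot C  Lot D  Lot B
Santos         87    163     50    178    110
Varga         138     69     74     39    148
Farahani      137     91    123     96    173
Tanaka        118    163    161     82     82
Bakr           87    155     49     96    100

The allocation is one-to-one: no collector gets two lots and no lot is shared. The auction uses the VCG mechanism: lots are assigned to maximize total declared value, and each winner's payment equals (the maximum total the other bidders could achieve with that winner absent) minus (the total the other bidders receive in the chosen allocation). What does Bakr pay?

Bakr pays $2.

Efficient allocation: Santos→Lot D ($178), Varga→Lot E ($138), Farahani→Lot B ($173), Tanaka→Lot C ($161), Bakr→Lot F ($155); total welfare W = $805.
Bakr receives Lot F at value $155, so the others get W − 155 = $650.
Without Bakr: best allocation of the remaining 4 bidders over all 5 lots is Santos→Lot D ($178), Varga→Lot E ($138), Farahani→Lot B ($173), Tanaka→Lot F ($163), total $652.
VCG payment = (others' best without Bakr) − (others' welfare with Bakr) = 652 − 650 = $2.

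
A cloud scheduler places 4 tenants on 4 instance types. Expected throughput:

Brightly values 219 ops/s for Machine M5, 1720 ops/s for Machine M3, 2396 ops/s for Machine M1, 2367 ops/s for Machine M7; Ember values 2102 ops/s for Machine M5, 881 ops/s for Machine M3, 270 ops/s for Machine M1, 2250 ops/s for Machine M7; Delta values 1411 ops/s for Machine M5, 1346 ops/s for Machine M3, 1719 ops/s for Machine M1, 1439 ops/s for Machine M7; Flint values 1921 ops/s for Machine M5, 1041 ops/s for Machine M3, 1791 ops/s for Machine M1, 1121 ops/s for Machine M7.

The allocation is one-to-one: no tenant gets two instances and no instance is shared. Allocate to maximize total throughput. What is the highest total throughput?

Optimal: Brightly→Machine M1 (2396 ops/s), Ember→Machine M7 (2250 ops/s), Delta→Machine M3 (1346 ops/s), Flint→Machine M5 (1921 ops/s) — total 2396+2250+1346+1921 = 7913 ops/s.
Row-greedy (each tenant in turn takes its best remaining instance) gives 7098 ops/s, worse by 815.
Every other assignment is strictly worse.

Max total: 7913 ops/s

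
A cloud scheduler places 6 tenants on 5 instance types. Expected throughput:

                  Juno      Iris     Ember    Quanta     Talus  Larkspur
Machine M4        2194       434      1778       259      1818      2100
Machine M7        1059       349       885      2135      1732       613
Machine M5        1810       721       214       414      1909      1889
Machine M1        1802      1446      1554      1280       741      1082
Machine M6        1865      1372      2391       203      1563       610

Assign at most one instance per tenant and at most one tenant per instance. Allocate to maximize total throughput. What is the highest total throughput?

Optimal: Larkspur→Machine M4 (2100 ops/s), Quanta→Machine M7 (2135 ops/s), Talus→Machine M5 (1909 ops/s), Juno→Machine M1 (1802 ops/s), Ember→Machine M6 (2391 ops/s) — total 2100+2135+1909+1802+2391 = 10337 ops/s.
Row-greedy (each tenant in turn takes its best remaining instance) gives 10075 ops/s, worse by 262.

Max total: 10337 ops/s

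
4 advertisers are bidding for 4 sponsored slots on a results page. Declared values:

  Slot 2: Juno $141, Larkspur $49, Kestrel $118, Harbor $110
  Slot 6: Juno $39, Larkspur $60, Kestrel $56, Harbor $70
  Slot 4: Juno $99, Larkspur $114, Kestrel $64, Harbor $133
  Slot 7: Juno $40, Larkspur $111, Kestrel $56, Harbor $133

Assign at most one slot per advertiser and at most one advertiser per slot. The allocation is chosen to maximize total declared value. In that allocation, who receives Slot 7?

Optimal: Juno→Slot 2 ($141), Larkspur→Slot 4 ($114), Kestrel→Slot 6 ($56), Harbor→Slot 7 ($133) — total 141+114+56+133 = $444.
Next-best assignment: Juno→Slot 2, Larkspur→Slot 7, Kestrel→Slot 6, Harbor→Slot 4 = $441.
Checked against all permutations: $444 is optimal.
Harbor's own top slot is Slot 4 ($133), but forcing Harbor→Slot 4 and reassigning the rest optimally gives only $441 — worse by 3.

Harbor receives Slot 7.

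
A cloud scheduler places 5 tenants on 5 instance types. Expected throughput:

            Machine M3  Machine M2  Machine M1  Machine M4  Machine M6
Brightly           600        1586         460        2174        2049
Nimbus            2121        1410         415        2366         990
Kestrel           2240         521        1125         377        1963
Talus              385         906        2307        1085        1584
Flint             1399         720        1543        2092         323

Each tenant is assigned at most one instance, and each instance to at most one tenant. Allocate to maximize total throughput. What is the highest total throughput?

Max total: 10098 ops/s

This is the linear assignment problem.
Optimal: Brightly→Machine M6 (2049 ops/s), Nimbus→Machine M2 (1410 ops/s), Kestrel→Machine M3 (2240 ops/s), Talus→Machine M1 (2307 ops/s), Flint→Machine M4 (2092 ops/s) — total 2049+1410+2240+2307+2092 = 10098 ops/s.
Column-greedy (each instance in turn goes to its best remaining tenant) gives 8822 ops/s, worse by 1276.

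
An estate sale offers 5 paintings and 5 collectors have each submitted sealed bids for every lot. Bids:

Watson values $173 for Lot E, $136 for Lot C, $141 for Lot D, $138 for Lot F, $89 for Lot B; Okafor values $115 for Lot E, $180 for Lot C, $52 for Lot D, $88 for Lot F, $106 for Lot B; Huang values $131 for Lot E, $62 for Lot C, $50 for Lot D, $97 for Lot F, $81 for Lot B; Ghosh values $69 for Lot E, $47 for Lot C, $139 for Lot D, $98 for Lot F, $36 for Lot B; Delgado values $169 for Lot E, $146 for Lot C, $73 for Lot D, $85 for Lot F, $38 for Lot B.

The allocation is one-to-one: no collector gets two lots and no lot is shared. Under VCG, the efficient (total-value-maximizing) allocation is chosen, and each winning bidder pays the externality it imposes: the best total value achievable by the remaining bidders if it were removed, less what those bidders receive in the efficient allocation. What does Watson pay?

Efficient allocation: Watson→Lot F ($138), Okafor→Lot C ($180), Huang→Lot B ($81), Ghosh→Lot D ($139), Delgado→Lot E ($169); total welfare W = $707.
Watson receives Lot F at value $138, so the others get W − 138 = $569.
Without Watson: best allocation of the remaining 4 bidders over all 5 lots is Okafor→Lot C ($180), Huang→Lot F ($97), Ghosh→Lot D ($139), Delgado→Lot E ($169), total $585.
VCG payment = (others' best without Watson) − (others' welfare with Watson) = 585 − 569 = $16.

Watson pays $16.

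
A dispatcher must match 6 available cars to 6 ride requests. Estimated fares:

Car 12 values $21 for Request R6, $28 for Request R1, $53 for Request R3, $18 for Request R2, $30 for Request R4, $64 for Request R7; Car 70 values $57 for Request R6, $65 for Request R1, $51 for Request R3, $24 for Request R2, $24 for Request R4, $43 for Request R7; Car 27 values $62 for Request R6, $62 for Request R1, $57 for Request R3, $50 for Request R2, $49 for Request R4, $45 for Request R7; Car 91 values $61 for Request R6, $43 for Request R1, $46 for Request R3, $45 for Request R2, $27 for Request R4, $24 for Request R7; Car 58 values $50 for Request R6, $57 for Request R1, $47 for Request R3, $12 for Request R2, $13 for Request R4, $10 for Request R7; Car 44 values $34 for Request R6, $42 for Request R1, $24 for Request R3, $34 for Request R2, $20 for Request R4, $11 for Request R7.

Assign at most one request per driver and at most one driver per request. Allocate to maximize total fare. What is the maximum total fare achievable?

Maximum total: $320

Optimal: Car 12→Request R7 ($64), Car 70→Request R1 ($65), Car 27→Request R4 ($49), Car 91→Request R6 ($61), Car 58→Request R3 ($47), Car 44→Request R2 ($34) — total 64+65+49+61+47+34 = $320.
Max-entry greedy (repeatedly take the single best remaining cell) gives $303, worse by 17.
Next-best assignment: Car 12→Request R7, Car 70→Request R3, Car 27→Request R4, Car 91→Request R6, Car 58→Request R1, Car 44→Request R2 = $316.
No other one-to-one assignment exceeds $320.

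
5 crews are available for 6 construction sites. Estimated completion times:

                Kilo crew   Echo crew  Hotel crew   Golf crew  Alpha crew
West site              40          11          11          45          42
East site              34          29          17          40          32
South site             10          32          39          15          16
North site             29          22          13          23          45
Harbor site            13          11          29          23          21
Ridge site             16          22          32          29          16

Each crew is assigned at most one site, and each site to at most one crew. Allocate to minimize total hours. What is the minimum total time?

Minimum total: 68 hours

This is the linear assignment problem.
Optimal: Kilo crew→Harbor site (13 hours), Echo crew→West site (11 hours), Hotel crew→North site (13 hours), Golf crew→South site (15 hours), Alpha crew→Ridge site (16 hours) — total 13+11+13+15+16 = 68 hours.
Next-best assignment: Kilo crew→South site, Echo crew→Harbor site, Hotel crew→West site, Golf crew→North site, Alpha crew→Ridge site = 71 hours.
No other one-to-one assignment undercuts 68 hours.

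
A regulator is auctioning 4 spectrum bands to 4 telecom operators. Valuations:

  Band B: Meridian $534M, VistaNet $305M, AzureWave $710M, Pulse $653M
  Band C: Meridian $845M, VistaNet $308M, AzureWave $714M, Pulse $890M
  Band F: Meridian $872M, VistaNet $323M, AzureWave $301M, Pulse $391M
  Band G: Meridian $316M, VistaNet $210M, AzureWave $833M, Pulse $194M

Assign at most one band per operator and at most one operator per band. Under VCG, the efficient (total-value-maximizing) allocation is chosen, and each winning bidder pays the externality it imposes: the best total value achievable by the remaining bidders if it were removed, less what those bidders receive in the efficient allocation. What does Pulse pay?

Efficient allocation: Meridian→Band F ($872M), VistaNet→Band B ($305M), AzureWave→Band G ($833M), Pulse→Band C ($890M); total welfare W = $2900M.
Pulse receives Band C at value $890M, so the others get W − 890 = $2010M.
Without Pulse: best allocation of the remaining 3 bidders over all 4 bands is Meridian→Band F ($872M), VistaNet→Band C ($308M), AzureWave→Band G ($833M), total $2013M.
VCG payment = (others' best without Pulse) − (others' welfare with Pulse) = 2013 − 2010 = $3M.

Pulse pays $3M.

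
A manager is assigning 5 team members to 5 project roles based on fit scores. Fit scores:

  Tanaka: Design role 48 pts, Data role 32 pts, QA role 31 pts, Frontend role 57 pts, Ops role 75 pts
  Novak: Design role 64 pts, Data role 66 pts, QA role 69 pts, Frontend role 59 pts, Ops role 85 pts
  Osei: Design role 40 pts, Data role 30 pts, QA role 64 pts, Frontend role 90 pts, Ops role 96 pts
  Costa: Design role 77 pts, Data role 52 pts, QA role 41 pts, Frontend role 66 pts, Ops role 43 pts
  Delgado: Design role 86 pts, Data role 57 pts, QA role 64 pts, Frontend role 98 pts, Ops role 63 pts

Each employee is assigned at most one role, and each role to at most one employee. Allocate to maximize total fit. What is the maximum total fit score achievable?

Max total: 380 pts

Treat this as an assignment problem: match each employee to one role.
Optimal: Tanaka→Ops role (75 pts), Novak→Data role (66 pts), Osei→QA role (64 pts), Costa→Design role (77 pts), Delgado→Frontend role (98 pts) — total 75+66+64+77+98 = 380 pts.
Row-greedy (each employee in turn takes its best remaining role) gives 368 pts, worse by 12.
Checked against all permutations: 380 pts is optimal.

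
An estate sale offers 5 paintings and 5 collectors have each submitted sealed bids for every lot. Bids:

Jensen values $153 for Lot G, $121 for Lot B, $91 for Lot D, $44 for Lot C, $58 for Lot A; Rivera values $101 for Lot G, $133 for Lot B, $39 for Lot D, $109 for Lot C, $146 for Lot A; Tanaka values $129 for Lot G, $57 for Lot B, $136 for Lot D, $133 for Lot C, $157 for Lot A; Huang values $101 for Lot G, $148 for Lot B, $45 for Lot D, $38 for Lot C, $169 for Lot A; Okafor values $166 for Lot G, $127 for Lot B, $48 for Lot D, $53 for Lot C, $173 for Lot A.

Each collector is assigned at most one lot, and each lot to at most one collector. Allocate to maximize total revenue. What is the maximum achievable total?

This is the linear assignment problem.
Optimal: Jensen→Lot G ($153), Rivera→Lot C ($109), Tanaka→Lot D ($136), Huang→Lot B ($148), Okafor→Lot A ($173) — total 153+109+136+148+173 = $719.
Row-greedy (each collector in turn takes its best remaining lot) gives $636, worse by 83.
Next-best assignment: Jensen→Lot B, Rivera→Lot C, Tanaka→Lot D, Huang→Lot A, Okafor→Lot G = $701.
Every other assignment is strictly worse.

Maximum total: $719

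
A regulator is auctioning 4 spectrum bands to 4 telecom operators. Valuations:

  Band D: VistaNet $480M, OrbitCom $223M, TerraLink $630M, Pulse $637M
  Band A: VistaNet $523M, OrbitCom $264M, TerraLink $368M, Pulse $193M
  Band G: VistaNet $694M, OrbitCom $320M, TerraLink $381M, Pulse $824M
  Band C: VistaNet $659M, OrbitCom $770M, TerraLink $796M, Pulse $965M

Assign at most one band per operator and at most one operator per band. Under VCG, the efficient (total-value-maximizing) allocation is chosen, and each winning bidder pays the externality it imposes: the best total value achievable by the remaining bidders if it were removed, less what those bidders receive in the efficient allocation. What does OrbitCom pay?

OrbitCom pays $312M.

Efficient allocation: VistaNet→Band A ($523M), OrbitCom→Band C ($770M), TerraLink→Band D ($630M), Pulse→Band G ($824M); total welfare W = $2747M.
OrbitCom receives Band C at value $770M, so the others get W − 770 = $1977M.
Without OrbitCom: best allocation of the remaining 3 bidders over all 4 bands is VistaNet→Band G ($694M), TerraLink→Band D ($630M), Pulse→Band C ($965M), total $2289M.
VCG payment = (others' best without OrbitCom) − (others' welfare with OrbitCom) = 2289 − 1977 = $312M.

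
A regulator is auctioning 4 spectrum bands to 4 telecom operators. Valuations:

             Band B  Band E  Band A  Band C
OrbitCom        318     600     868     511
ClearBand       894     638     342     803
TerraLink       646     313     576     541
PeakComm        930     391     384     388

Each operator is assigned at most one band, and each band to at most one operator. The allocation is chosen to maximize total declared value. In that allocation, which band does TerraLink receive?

Optimal: OrbitCom→Band A ($868M), ClearBand→Band E ($638M), TerraLink→Band C ($541M), PeakComm→Band B ($930M) — total 868+638+541+930 = $2977M.
Row-greedy (each operator in turn takes its best remaining band) gives $2694M, worse by 283.
Next-best assignment: OrbitCom→Band A, ClearBand→Band C, TerraLink→Band E, PeakComm→Band B = $2914M.
No other one-to-one assignment exceeds $2977M.
TerraLink's own top band is Band B ($646M), but forcing TerraLink→Band B and reassigning the rest optimally gives only $2708M — worse by 269.

TerraLink receives Band C.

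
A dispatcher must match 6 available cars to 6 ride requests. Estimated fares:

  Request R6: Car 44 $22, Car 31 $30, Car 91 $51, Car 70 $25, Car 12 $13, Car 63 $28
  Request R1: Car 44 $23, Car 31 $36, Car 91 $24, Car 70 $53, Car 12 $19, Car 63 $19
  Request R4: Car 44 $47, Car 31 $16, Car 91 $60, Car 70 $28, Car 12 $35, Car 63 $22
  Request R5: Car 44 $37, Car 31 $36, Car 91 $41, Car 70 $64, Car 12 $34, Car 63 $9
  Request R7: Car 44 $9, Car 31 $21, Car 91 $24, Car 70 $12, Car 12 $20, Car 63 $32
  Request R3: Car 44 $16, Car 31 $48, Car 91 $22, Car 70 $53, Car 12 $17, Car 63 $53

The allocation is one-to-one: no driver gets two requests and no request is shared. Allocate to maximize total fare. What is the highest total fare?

Max total: $271

Optimal: Car 44→Request R4 ($47), Car 31→Request R1 ($36), Car 91→Request R6 ($51), Car 70→Request R5 ($64), Car 12→Request R7 ($20), Car 63→Request R3 ($53) — total 47+36+51+64+20+53 = $271.
Max-entry greedy (repeatedly take the single best remaining cell) gives $255, worse by 16.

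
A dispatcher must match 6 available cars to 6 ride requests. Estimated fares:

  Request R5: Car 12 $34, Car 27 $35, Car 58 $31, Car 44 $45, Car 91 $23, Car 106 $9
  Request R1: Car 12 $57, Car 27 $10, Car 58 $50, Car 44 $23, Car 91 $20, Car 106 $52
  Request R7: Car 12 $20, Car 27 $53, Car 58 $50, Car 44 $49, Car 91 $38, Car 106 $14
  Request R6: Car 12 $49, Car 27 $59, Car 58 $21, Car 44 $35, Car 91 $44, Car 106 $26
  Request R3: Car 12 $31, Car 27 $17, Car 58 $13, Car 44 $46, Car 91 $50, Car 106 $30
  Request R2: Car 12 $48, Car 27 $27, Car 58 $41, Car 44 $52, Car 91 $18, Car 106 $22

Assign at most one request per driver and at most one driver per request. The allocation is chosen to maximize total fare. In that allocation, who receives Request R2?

Car 12 receives Request R2.

Optimal: Car 12→Request R2 ($48), Car 27→Request R6 ($59), Car 58→Request R7 ($50), Car 44→Request R5 ($45), Car 91→Request R3 ($50), Car 106→Request R1 ($52) — total 48+59+50+45+50+52 = $304.
Column-greedy (each request in turn goes to its best remaining driver) gives $270, worse by 34.
Car 12's own top request is Request R1 ($57), but forcing Car 12→Request R1 and reassigning the rest optimally gives only $283 — worse by 21.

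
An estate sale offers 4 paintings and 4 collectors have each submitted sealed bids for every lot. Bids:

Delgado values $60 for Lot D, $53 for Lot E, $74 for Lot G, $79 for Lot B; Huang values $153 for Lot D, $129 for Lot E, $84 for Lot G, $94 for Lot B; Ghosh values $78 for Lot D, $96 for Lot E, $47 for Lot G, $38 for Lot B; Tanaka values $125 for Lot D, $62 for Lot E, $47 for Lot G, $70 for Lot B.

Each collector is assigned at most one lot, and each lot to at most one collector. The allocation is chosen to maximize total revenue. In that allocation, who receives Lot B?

This is a one-to-one assignment (maximum-weight bipartite matching).
Optimal: Delgado→Lot G ($74), Huang→Lot D ($153), Ghosh→Lot E ($96), Tanaka→Lot B ($70) — total 74+153+96+70 = $393.
Max-entry greedy (repeatedly take the single best remaining cell) gives $375, worse by 18.
Tanaka's own top lot is Lot D ($125), but forcing Tanaka→Lot D and reassigning the rest optimally gives only $389 — worse by 4.

Tanaka receives Lot B.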